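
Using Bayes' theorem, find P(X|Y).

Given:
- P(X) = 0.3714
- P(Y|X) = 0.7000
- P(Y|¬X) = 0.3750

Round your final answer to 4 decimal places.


Bayes' theorem: P(X|Y) = P(Y|X) × P(X) / P(Y)

Step 1: Calculate P(Y) using law of total probability
P(Y) = P(Y|X)P(X) + P(Y|¬X)P(¬X)
     = 0.7000 × 0.3714 + 0.3750 × 0.6286
     = 0.25998000 + 0.23572500
     = 0.49570500

Step 2: Apply Bayes' theorem
P(X|Y) = P(Y|X) × P(X) / P(Y)
       = 0.25998000 / 0.49570500
       = 0.5245


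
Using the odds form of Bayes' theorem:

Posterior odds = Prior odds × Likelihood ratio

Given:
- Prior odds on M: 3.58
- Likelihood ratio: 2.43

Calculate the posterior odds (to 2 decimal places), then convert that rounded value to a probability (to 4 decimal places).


Step 1: Calculate posterior odds
Posterior odds = Prior odds × LR
               = 3.58 × 2.43
               = 8.70

Step 2: Convert to probability
P(M|E) = Posterior odds / (1 + Posterior odds)
       = 8.70 / (1 + 8.70)
       = 8.70 / 9.70
       = 0.8969

The evidence increased P(M) from 0.7817 to 0.8969.


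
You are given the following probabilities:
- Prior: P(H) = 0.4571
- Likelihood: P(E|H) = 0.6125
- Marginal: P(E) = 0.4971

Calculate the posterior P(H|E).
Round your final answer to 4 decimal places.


Using Bayes' theorem:

P(H|E) = P(E|H) × P(H) / P(E)
       = 0.6125 × 0.4571 / 0.4971
       = 0.27997375 / 0.4971
       = 0.5632

The evidence strengthens our belief in H.
Prior: 0.4571 → Posterior: 0.5632


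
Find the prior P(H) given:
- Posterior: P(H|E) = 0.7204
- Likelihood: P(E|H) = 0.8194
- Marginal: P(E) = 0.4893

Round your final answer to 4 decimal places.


From Bayes' theorem: P(H|E) = P(E|H) × P(H) / P(E)

Rearranging for P(H):
P(H) = P(H|E) × P(E) / P(E|H)
     = 0.7204 × 0.4893 / 0.8194
     = 0.35249172 / 0.8194
     = 0.4302


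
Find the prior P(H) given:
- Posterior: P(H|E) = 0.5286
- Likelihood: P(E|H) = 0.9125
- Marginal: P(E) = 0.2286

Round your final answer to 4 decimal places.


From Bayes' theorem: P(H|E) = P(E|H) × P(H) / P(E)

Rearranging for P(H):
P(H) = P(H|E) × P(E) / P(E|H)
     = 0.5286 × 0.2286 / 0.9125
     = 0.12083796 / 0.9125
     = 0.1324


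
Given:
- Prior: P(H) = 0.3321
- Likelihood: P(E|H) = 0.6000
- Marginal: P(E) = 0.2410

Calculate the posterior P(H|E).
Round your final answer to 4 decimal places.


Using Bayes' theorem:

P(H|E) = P(E|H) × P(H) / P(E)
       = 0.6000 × 0.3321 / 0.2410
       = 0.19926000 / 0.2410
       = 0.8268

The evidence strengthens our belief in H.
Prior: 0.3321 → Posterior: 0.8268


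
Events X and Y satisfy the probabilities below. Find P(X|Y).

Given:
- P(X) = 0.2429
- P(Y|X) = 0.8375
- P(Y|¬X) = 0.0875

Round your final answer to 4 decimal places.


Bayes' theorem: P(X|Y) = P(Y|X) × P(X) / P(Y)

Step 1: Calculate P(Y) using law of total probability
P(Y) = P(Y|X)P(X) + P(Y|¬X)P(¬X)
     = 0.8375 × 0.2429 + 0.0875 × 0.7571
     = 0.20342875 + 0.06624625
     = 0.26967500

Step 2: Apply Bayes' theorem
P(X|Y) = P(Y|X) × P(X) / P(Y)
       = 0.20342875 / 0.26967500
       = 0.7543


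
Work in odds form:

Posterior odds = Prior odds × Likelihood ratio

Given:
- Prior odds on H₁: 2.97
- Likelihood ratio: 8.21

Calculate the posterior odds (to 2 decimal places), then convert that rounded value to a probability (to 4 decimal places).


Step 1: Calculate posterior odds
Posterior odds = Prior odds × LR
               = 2.97 × 8.21
               = 24.38

Step 2: Convert to probability
P(H₁|E) = Posterior odds / (1 + Posterior odds)
       = 24.38 / (1 + 24.38)
       = 24.38 / 25.38
       = 0.9606

The evidence increased P(H₁) from 0.7481 to 0.9606.


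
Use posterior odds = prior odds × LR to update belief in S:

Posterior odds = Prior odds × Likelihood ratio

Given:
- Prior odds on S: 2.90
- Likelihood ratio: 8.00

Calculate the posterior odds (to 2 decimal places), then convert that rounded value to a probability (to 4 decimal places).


Step 1: Calculate posterior odds
Posterior odds = Prior odds × LR
               = 2.90 × 8.00
               = 23.20

Step 2: Convert to probability
P(S|E) = Posterior odds / (1 + Posterior odds)
       = 23.20 / (1 + 23.20)
       = 23.20 / 24.20
       = 0.9587

The evidence increased P(S) from 0.7436 to 0.9587.


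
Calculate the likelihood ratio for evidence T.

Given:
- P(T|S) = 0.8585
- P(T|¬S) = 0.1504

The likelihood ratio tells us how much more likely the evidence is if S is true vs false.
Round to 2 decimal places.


Likelihood Ratio (LR) = P(T|S) / P(T|¬S)

LR = 0.8585 / 0.1504
   = 5.71

The evidence is 5.71 times more likely if S is true than if S is false.
Because LR exceeds 1, T is evidence for S.


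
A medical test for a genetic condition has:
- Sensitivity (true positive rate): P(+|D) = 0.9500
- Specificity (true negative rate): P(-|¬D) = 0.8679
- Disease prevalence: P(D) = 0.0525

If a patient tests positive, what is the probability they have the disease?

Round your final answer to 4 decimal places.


Let D = has disease, + = positive test

Given:
- P(D) = 0.0525 (prevalence)
- P(+|D) = 0.9500 (sensitivity)
- P(-|¬D) = 0.8679 (specificity)
- P(+|¬D) = 0.1321 (false positive rate = 1 - specificity)

Step 1: Find P(+)
P(+) = P(+|D)P(D) + P(+|¬D)P(¬D)
     = 0.9500 × 0.0525 + 0.1321 × 0.9475
     = 0.04987500 + 0.12516475
     = 0.17503975

Step 2: Apply Bayes' theorem for P(D|+)
P(D|+) = P(+|D)P(D) / P(+)
       = 0.04987500 / 0.17503975
       = 0.2849


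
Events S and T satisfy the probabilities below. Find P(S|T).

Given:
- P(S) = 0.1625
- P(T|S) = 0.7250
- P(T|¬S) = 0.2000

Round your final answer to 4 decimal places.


Bayes' theorem: P(S|T) = P(T|S) × P(S) / P(T)

Step 1: Calculate P(T) using law of total probability
P(T) = P(T|S)P(S) + P(T|¬S)P(¬S)
     = 0.7250 × 0.1625 + 0.2000 × 0.8375
     = 0.11781250 + 0.16750000
     = 0.28531250

Step 2: Apply Bayes' theorem
P(S|T) = P(T|S) × P(S) / P(T)
       = 0.11781250 / 0.28531250
       = 0.4129


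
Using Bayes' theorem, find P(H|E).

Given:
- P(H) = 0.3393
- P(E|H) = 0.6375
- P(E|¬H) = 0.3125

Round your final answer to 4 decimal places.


Bayes' theorem: P(H|E) = P(E|H) × P(H) / P(E)

Step 1: Calculate P(E) using law of total probability
P(E) = P(E|H)P(H) + P(E|¬H)P(¬H)
     = 0.6375 × 0.3393 + 0.3125 × 0.6607
     = 0.21630375 + 0.20646875
     = 0.42277250

Step 2: Apply Bayes' theorem
P(H|E) = P(E|H) × P(H) / P(E)
       = 0.21630375 / 0.42277250
       = 0.5116


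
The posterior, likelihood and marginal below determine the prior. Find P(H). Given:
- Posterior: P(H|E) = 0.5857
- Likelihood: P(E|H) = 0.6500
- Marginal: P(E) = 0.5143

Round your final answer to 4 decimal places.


From Bayes' theorem: P(H|E) = P(E|H) × P(H) / P(E)

Rearranging for P(H):
P(H) = P(H|E) × P(E) / P(E|H)
     = 0.5857 × 0.5143 / 0.6500
     = 0.30122551 / 0.6500
     = 0.4634


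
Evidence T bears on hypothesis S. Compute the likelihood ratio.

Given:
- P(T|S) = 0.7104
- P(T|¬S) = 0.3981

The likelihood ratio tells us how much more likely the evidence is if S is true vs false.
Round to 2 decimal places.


Likelihood Ratio (LR) = P(T|S) / P(T|¬S)

LR = 0.7104 / 0.3981
   = 1.78

The evidence is 1.78 times more likely if S is true than if S is false.
Since LR > 1, the evidence supports S over ¬S.


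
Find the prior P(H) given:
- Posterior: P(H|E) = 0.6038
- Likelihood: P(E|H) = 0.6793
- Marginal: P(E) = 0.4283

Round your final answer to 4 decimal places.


From Bayes' theorem: P(H|E) = P(E|H) × P(H) / P(E)

Rearranging for P(H):
P(H) = P(H|E) × P(E) / P(E|H)
     = 0.6038 × 0.4283 / 0.6793
     = 0.25860754 / 0.6793
     = 0.3807


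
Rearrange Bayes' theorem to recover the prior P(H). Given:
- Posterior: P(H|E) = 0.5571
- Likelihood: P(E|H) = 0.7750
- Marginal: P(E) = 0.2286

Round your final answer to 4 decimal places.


From Bayes' theorem: P(H|E) = P(E|H) × P(H) / P(E)

Rearranging for P(H):
P(H) = P(H|E) × P(E) / P(E|H)
     = 0.5571 × 0.2286 / 0.7750
     = 0.12735306 / 0.7750
     = 0.1643


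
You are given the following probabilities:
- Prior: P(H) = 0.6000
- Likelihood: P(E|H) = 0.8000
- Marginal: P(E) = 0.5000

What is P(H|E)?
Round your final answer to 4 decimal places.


Using Bayes' theorem:

P(H|E) = P(E|H) × P(H) / P(E)
       = 0.8000 × 0.6000 / 0.5000
       = 0.48000000 / 0.5000
       = 0.9600

The evidence strengthens our belief in H.
Prior: 0.6000 → Posterior: 0.9600


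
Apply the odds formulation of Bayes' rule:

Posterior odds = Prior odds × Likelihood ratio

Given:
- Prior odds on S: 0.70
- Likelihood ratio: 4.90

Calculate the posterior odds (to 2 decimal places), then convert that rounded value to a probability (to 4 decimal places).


Step 1: Calculate posterior odds
Posterior odds = Prior odds × LR
               = 0.70 × 4.90
               = 3.43

Step 2: Convert to probability
P(S|E) = Posterior odds / (1 + Posterior odds)
       = 3.43 / (1 + 3.43)
       = 3.43 / 4.43
       = 0.7743

The evidence increased P(S) from 0.4118 to 0.7743.


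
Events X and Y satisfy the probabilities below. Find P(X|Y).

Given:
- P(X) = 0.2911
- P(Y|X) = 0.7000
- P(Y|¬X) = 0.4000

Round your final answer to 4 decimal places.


Bayes' theorem: P(X|Y) = P(Y|X) × P(X) / P(Y)

Step 1: Calculate P(Y) using law of total probability
P(Y) = P(Y|X)P(X) + P(Y|¬X)P(¬X)
     = 0.7000 × 0.2911 + 0.4000 × 0.7089
     = 0.20377000 + 0.28356000
     = 0.48733000

Step 2: Apply Bayes' theorem
P(X|Y) = P(Y|X) × P(X) / P(Y)
       = 0.20377000 / 0.48733000
       = 0.4181


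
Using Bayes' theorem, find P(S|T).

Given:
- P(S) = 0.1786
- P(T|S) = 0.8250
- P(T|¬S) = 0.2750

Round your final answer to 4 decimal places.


Bayes' theorem: P(S|T) = P(T|S) × P(S) / P(T)

Step 1: Calculate P(T) using law of total probability
P(T) = P(T|S)P(S) + P(T|¬S)P(¬S)
     = 0.8250 × 0.1786 + 0.2750 × 0.8214
     = 0.14734500 + 0.22588500
     = 0.37323000

Step 2: Apply Bayes' theorem
P(S|T) = P(T|S) × P(S) / P(T)
       = 0.14734500 / 0.37323000
       = 0.3948


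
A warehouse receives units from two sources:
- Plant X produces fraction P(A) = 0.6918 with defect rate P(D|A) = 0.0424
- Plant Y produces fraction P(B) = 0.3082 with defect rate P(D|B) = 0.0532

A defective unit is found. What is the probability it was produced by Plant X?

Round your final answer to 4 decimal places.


Let A = from Plant X, D = defective

Given:
- P(A) = 0.6918, P(B) = 0.3082
- P(D|A) = 0.0424, P(D|B) = 0.0532

Step 1: Find P(D)
P(D) = P(D|A)P(A) + P(D|B)P(B)
     = 0.0424 × 0.6918 + 0.0532 × 0.3082
     = 0.02933232 + 0.01639624
     = 0.04572856

Step 2: Apply Bayes' theorem
P(A|D) = P(D|A)P(A) / P(D)
       = 0.02933232 / 0.04572856
       = 0.6414


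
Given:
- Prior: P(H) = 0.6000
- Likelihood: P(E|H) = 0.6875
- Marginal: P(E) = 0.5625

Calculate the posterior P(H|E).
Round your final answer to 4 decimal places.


Using Bayes' theorem:

P(H|E) = P(E|H) × P(H) / P(E)
       = 0.6875 × 0.6000 / 0.5625
       = 0.41250000 / 0.5625
       = 0.7333

The evidence strengthens our belief in H.
Prior: 0.6000 → Posterior: 0.7333


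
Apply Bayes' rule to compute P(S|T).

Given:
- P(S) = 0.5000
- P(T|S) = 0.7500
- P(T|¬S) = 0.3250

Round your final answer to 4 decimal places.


Bayes' theorem: P(S|T) = P(T|S) × P(S) / P(T)

Step 1: Calculate P(T) using law of total probability
P(T) = P(T|S)P(S) + P(T|¬S)P(¬S)
     = 0.7500 × 0.5000 + 0.3250 × 0.5000
     = 0.37500000 + 0.16250000
     = 0.53750000

Step 2: Apply Bayes' theorem
P(S|T) = P(T|S) × P(S) / P(T)
       = 0.37500000 / 0.53750000
       = 0.6977


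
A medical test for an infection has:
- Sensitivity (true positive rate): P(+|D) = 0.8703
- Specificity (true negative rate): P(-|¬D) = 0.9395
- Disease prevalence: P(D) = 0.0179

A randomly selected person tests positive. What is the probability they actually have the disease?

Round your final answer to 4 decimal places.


Let D = has disease, + = positive test

Given:
- P(D) = 0.0179 (prevalence)
- P(+|D) = 0.8703 (sensitivity)
- P(-|¬D) = 0.9395 (specificity)
- P(+|¬D) = 0.0605 (false positive rate = 1 - specificity)

Step 1: Find P(+)
P(+) = P(+|D)P(D) + P(+|¬D)P(¬D)
     = 0.8703 × 0.0179 + 0.0605 × 0.9821
     = 0.01557837 + 0.05941705
     = 0.07499542

Step 2: Apply Bayes' theorem for P(D|+)
P(D|+) = P(+|D)P(D) / P(+)
       = 0.01557837 / 0.07499542
       = 0.2077


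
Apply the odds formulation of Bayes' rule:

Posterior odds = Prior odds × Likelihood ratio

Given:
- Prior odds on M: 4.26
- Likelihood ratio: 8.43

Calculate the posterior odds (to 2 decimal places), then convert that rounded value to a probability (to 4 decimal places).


Step 1: Calculate posterior odds
Posterior odds = Prior odds × LR
               = 4.26 × 8.43
               = 35.91

Step 2: Convert to probability
P(M|E) = Posterior odds / (1 + Posterior odds)
       = 35.91 / (1 + 35.91)
       = 35.91 / 36.91
       = 0.9729

The evidence increased P(M) from 0.8099 to 0.9729.


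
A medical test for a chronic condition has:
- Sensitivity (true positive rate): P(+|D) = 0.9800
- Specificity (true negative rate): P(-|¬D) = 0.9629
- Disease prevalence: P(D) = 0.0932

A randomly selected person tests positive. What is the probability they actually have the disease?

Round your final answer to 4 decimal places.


Let D = has disease, + = positive test

Given:
- P(D) = 0.0932 (prevalence)
- P(+|D) = 0.9800 (sensitivity)
- P(-|¬D) = 0.9629 (specificity)
- P(+|¬D) = 0.0371 (false positive rate = 1 - specificity)

Step 1: Find P(+)
P(+) = P(+|D)P(D) + P(+|¬D)P(¬D)
     = 0.9800 × 0.0932 + 0.0371 × 0.9068
     = 0.09133600 + 0.03364228
     = 0.12497828

Step 2: Apply Bayes' theorem for P(D|+)
P(D|+) = P(+|D)P(D) / P(+)
       = 0.09133600 / 0.12497828
       = 0.7308


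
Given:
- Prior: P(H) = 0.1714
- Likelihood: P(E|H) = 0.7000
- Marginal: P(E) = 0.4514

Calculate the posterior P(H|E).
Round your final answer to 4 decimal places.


Using Bayes' theorem:

P(H|E) = P(E|H) × P(H) / P(E)
       = 0.7000 × 0.1714 / 0.4514
       = 0.11998000 / 0.4514
       = 0.2658

The evidence strengthens our belief in H.
Prior: 0.1714 → Posterior: 0.2658


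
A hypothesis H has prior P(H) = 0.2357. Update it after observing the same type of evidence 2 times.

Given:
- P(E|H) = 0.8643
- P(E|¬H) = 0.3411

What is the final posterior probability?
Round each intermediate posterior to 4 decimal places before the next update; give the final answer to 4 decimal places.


Sequential Bayesian updating:

Initial prior: P(H) = 0.2357

Update 1:
  P(E) = 0.8643 × 0.2357 + 0.3411 × 0.7643 = 0.20371551 + 0.26070273 = 0.46441824
  P(H|E) = 0.20371551 / 0.46441824 = 0.4386

Update 2:
  P(E) = 0.8643 × 0.4386 + 0.3411 × 0.5614 = 0.37908198 + 0.19149354 = 0.57057552
  P(H|E) = 0.37908198 / 0.57057552 = 0.6644

Final posterior: 0.6644


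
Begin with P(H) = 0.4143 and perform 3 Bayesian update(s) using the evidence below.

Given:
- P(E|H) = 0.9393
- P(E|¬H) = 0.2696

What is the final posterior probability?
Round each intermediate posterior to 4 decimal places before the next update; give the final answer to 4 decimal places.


Sequential Bayesian updating:

Initial prior: P(H) = 0.4143

Update 1:
  P(E) = 0.9393 × 0.4143 + 0.2696 × 0.5857 = 0.38915199 + 0.15790472 = 0.54705671
  P(H|E) = 0.38915199 / 0.54705671 = 0.7114

Update 2:
  P(E) = 0.9393 × 0.7114 + 0.2696 × 0.2886 = 0.66821802 + 0.07780656 = 0.74602458
  P(H|E) = 0.66821802 / 0.74602458 = 0.8957

Update 3:
  P(E) = 0.9393 × 0.8957 + 0.2696 × 0.1043 = 0.84133101 + 0.02811928 = 0.86945029
  P(H|E) = 0.84133101 / 0.86945029 = 0.9677

Final posterior: 0.9677


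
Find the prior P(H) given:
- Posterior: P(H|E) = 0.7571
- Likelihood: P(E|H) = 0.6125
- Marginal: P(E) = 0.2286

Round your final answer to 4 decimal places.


From Bayes' theorem: P(H|E) = P(E|H) × P(H) / P(E)

Rearranging for P(H):
P(H) = P(H|E) × P(E) / P(E|H)
     = 0.7571 × 0.2286 / 0.6125
     = 0.17307306 / 0.6125
     = 0.2826


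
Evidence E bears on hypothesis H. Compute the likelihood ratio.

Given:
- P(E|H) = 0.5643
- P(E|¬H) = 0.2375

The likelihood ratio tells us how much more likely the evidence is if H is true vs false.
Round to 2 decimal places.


Likelihood Ratio (LR) = P(E|H) / P(E|¬H)

LR = 0.5643 / 0.2375
   = 2.38

The evidence is 2.38 times more likely if H is true than if H is false.
Since LR > 1, the evidence supports H over ¬H.


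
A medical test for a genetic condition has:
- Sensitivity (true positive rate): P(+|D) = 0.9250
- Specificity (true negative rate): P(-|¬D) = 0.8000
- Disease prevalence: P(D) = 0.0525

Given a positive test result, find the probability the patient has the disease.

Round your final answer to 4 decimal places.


Let D = has disease, + = positive test

Given:
- P(D) = 0.0525 (prevalence)
- P(+|D) = 0.9250 (sensitivity)
- P(-|¬D) = 0.8000 (specificity)
- P(+|¬D) = 0.2000 (false positive rate = 1 - specificity)

Step 1: Find P(+)
P(+) = P(+|D)P(D) + P(+|¬D)P(¬D)
     = 0.9250 × 0.0525 + 0.2000 × 0.9475
     = 0.04856250 + 0.18950000
     = 0.23806250

Step 2: Apply Bayes' theorem for P(D|+)
P(D|+) = P(+|D)P(D) / P(+)
       = 0.04856250 / 0.23806250
       = 0.2040


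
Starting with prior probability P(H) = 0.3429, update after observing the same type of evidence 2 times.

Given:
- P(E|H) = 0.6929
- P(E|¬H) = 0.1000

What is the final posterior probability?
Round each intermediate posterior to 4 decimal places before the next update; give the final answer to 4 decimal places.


Sequential Bayesian updating:

Initial prior: P(H) = 0.3429

Update 1:
  P(E) = 0.6929 × 0.3429 + 0.1000 × 0.6571 = 0.23759541 + 0.06571000 = 0.30330541
  P(H|E) = 0.23759541 / 0.30330541 = 0.7834

Update 2:
  P(E) = 0.6929 × 0.7834 + 0.1000 × 0.2166 = 0.54281786 + 0.02166000 = 0.56447786
  P(H|E) = 0.54281786 / 0.56447786 = 0.9616

Final posterior: 0.9616


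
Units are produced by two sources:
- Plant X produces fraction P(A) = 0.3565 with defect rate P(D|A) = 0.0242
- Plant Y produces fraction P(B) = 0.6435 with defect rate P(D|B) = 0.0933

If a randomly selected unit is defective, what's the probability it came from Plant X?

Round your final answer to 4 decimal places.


Let A = from Plant X, D = defective

Given:
- P(A) = 0.3565, P(B) = 0.6435
- P(D|A) = 0.0242, P(D|B) = 0.0933

Step 1: Find P(D)
P(D) = P(D|A)P(A) + P(D|B)P(B)
     = 0.0242 × 0.3565 + 0.0933 × 0.6435
     = 0.00862730 + 0.06003855
     = 0.06866585

Step 2: Apply Bayes' theorem
P(A|D) = P(D|A)P(A) / P(D)
       = 0.00862730 / 0.06866585
       = 0.1256


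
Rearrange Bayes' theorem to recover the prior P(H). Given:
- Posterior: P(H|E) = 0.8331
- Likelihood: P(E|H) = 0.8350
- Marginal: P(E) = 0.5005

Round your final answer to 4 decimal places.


From Bayes' theorem: P(H|E) = P(E|H) × P(H) / P(E)

Rearranging for P(H):
P(H) = P(H|E) × P(E) / P(E|H)
     = 0.8331 × 0.5005 / 0.8350
     = 0.41696655 / 0.8350
     = 0.4994


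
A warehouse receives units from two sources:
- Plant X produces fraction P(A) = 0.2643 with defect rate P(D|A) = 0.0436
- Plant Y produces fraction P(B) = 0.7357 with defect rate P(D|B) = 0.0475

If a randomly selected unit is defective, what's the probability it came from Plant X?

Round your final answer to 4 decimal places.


Let A = from Plant X, D = defective

Given:
- P(A) = 0.2643, P(B) = 0.7357
- P(D|A) = 0.0436, P(D|B) = 0.0475

Step 1: Find P(D)
P(D) = P(D|A)P(A) + P(D|B)P(B)
     = 0.0436 × 0.2643 + 0.0475 × 0.7357
     = 0.01152348 + 0.03494575
     = 0.04646923

Step 2: Apply Bayes' theorem
P(A|D) = P(D|A)P(A) / P(D)
       = 0.01152348 / 0.04646923
       = 0.2480


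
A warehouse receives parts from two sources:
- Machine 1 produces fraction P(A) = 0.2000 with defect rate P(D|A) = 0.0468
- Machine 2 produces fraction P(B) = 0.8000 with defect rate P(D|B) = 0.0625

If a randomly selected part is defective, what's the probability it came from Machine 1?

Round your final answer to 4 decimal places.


Let A = from Machine 1, D = defective

Given:
- P(A) = 0.2000, P(B) = 0.8000
- P(D|A) = 0.0468, P(D|B) = 0.0625

Step 1: Find P(D)
P(D) = P(D|A)P(A) + P(D|B)P(B)
     = 0.0468 × 0.2000 + 0.0625 × 0.8000
     = 0.00936000 + 0.05000000
     = 0.05936000

Step 2: Apply Bayes' theorem
P(A|D) = P(D|A)P(A) / P(D)
       = 0.00936000 / 0.05936000
       = 0.1577


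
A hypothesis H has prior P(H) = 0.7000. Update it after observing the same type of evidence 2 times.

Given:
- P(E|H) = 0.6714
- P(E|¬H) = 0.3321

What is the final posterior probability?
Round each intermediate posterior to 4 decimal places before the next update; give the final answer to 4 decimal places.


Sequential Bayesian updating:

Initial prior: P(H) = 0.7000

Update 1:
  P(E) = 0.6714 × 0.7000 + 0.3321 × 0.3000 = 0.46998000 + 0.09963000 = 0.56961000
  P(H|E) = 0.46998000 / 0.56961000 = 0.8251

Update 2:
  P(E) = 0.6714 × 0.8251 + 0.3321 × 0.1749 = 0.55397214 + 0.05808429 = 0.61205643
  P(H|E) = 0.55397214 / 0.61205643 = 0.9051

Final posterior: 0.9051


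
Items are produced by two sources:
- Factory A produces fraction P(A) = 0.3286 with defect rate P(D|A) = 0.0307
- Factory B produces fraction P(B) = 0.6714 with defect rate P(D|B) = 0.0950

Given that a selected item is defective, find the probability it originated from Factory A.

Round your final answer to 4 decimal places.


Let A = from Factory A, D = defective

Given:
- P(A) = 0.3286, P(B) = 0.6714
- P(D|A) = 0.0307, P(D|B) = 0.0950

Step 1: Find P(D)
P(D) = P(D|A)P(A) + P(D|B)P(B)
     = 0.0307 × 0.3286 + 0.0950 × 0.6714
     = 0.01008802 + 0.06378300
     = 0.07387102

Step 2: Apply Bayes' theorem
P(A|D) = P(D|A)P(A) / P(D)
       = 0.01008802 / 0.07387102
       = 0.1366


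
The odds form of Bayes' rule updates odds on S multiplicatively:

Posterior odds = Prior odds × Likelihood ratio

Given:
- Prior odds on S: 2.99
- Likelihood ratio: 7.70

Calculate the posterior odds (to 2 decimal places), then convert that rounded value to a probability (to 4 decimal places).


Step 1: Calculate posterior odds
Posterior odds = Prior odds × LR
               = 2.99 × 7.70
               = 23.02

Step 2: Convert to probability
P(S|E) = Posterior odds / (1 + Posterior odds)
       = 23.02 / (1 + 23.02)
       = 23.02 / 24.02
       = 0.9584

The evidence increased P(S) from 0.7494 to 0.9584.


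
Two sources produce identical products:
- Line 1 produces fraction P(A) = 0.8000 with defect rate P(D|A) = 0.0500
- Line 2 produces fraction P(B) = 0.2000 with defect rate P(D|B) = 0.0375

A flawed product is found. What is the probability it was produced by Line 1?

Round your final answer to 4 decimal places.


Let A = from Line 1, D = flawed

Given:
- P(A) = 0.8000, P(B) = 0.2000
- P(D|A) = 0.0500, P(D|B) = 0.0375

Step 1: Find P(D)
P(D) = P(D|A)P(A) + P(D|B)P(B)
     = 0.0500 × 0.8000 + 0.0375 × 0.2000
     = 0.04000000 + 0.00750000
     = 0.04750000

Step 2: Apply Bayes' theorem
P(A|D) = P(D|A)P(A) / P(D)
       = 0.04000000 / 0.04750000
       = 0.8421


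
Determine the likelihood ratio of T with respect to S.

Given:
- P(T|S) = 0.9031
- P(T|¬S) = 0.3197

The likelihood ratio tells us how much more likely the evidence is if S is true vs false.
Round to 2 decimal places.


Likelihood Ratio (LR) = P(T|S) / P(T|¬S)

LR = 0.9031 / 0.3197
   = 2.82

The evidence is 2.82 times more likely if S is true than if S is false.
LR > 1, so observing T raises the odds in favor of S.


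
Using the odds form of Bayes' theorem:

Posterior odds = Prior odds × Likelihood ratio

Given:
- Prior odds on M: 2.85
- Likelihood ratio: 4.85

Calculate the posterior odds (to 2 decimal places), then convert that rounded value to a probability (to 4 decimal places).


Step 1: Calculate posterior odds
Posterior odds = Prior odds × LR
               = 2.85 × 4.85
               = 13.82

Step 2: Convert to probability
P(M|E) = Posterior odds / (1 + Posterior odds)
       = 13.82 / (1 + 13.82)
       = 13.82 / 14.82
       = 0.9325

The evidence increased P(M) from 0.7403 to 0.9325.


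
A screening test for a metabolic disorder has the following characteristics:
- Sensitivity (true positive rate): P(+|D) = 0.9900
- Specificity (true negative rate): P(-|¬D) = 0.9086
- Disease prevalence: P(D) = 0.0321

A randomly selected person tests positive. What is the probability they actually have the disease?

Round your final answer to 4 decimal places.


Let D = has disease, + = positive test

Given:
- P(D) = 0.0321 (prevalence)
- P(+|D) = 0.9900 (sensitivity)
- P(-|¬D) = 0.9086 (specificity)
- P(+|¬D) = 0.0914 (false positive rate = 1 - specificity)

Step 1: Find P(+)
P(+) = P(+|D)P(D) + P(+|¬D)P(¬D)
     = 0.9900 × 0.0321 + 0.0914 × 0.9679
     = 0.03177900 + 0.08846606
     = 0.12024506

Step 2: Apply Bayes' theorem for P(D|+)
P(D|+) = P(+|D)P(D) / P(+)
       = 0.03177900 / 0.12024506
       = 0.2643


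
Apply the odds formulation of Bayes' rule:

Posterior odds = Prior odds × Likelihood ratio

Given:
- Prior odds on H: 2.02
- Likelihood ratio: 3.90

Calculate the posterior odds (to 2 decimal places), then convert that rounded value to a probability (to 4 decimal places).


Step 1: Calculate posterior odds
Posterior odds = Prior odds × LR
               = 2.02 × 3.90
               = 7.88

Step 2: Convert to probability
P(H|E) = Posterior odds / (1 + Posterior odds)
       = 7.88 / (1 + 7.88)
       = 7.88 / 8.88
       = 0.8874

The evidence increased P(H) from 0.6689 to 0.8874.


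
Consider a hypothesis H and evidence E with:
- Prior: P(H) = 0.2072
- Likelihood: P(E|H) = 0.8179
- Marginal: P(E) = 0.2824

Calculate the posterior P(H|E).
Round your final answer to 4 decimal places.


Using Bayes' theorem:

P(H|E) = P(E|H) × P(H) / P(E)
       = 0.8179 × 0.2072 / 0.2824
       = 0.16946888 / 0.2824
       = 0.6001

The evidence strengthens our belief in H.
Prior: 0.2072 → Posterior: 0.6001


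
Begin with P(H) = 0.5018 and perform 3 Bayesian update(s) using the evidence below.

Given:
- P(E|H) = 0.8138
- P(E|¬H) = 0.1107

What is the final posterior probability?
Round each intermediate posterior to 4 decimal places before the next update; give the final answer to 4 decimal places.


Sequential Bayesian updating:

Initial prior: P(H) = 0.5018

Update 1:
  P(E) = 0.8138 × 0.5018 + 0.1107 × 0.4982 = 0.40836484 + 0.05515074 = 0.46351558
  P(H|E) = 0.40836484 / 0.46351558 = 0.8810

Update 2:
  P(E) = 0.8138 × 0.8810 + 0.1107 × 0.1190 = 0.71695780 + 0.01317330 = 0.73013110
  P(H|E) = 0.71695780 / 0.73013110 = 0.9820

Update 3:
  P(E) = 0.8138 × 0.9820 + 0.1107 × 0.0180 = 0.79915160 + 0.00199260 = 0.80114420
  P(H|E) = 0.79915160 / 0.80114420 = 0.9975

Final posterior: 0.9975


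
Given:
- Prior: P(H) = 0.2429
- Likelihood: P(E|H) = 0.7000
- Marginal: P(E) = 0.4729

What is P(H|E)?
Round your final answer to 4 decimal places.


Using Bayes' theorem:

P(H|E) = P(E|H) × P(H) / P(E)
       = 0.7000 × 0.2429 / 0.4729
       = 0.17003000 / 0.4729
       = 0.3595

The evidence strengthens our belief in H.
Prior: 0.2429 → Posterior: 0.3595


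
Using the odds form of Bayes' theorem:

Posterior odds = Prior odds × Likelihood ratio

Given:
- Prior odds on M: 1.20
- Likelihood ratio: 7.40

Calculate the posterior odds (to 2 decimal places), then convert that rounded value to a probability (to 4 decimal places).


Step 1: Calculate posterior odds
Posterior odds = Prior odds × LR
               = 1.20 × 7.40
               = 8.88

Step 2: Convert to probability
P(M|E) = Posterior odds / (1 + Posterior odds)
       = 8.88 / (1 + 8.88)
       = 8.88 / 9.88
       = 0.8988

The evidence increased P(M) from 0.5455 to 0.8988.


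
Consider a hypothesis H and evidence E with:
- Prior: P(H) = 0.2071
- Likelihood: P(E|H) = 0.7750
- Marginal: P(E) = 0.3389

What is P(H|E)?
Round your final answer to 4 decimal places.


Using Bayes' theorem:

P(H|E) = P(E|H) × P(H) / P(E)
       = 0.7750 × 0.2071 / 0.3389
       = 0.16050250 / 0.3389
       = 0.4736

The evidence strengthens our belief in H.
Prior: 0.2071 → Posterior: 0.4736


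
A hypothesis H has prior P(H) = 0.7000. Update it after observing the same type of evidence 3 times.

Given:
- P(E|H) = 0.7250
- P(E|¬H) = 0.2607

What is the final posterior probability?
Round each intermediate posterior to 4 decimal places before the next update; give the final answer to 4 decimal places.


Sequential Bayesian updating:

Initial prior: P(H) = 0.7000

Update 1:
  P(E) = 0.7250 × 0.7000 + 0.2607 × 0.3000 = 0.50750000 + 0.07821000 = 0.58571000
  P(H|E) = 0.50750000 / 0.58571000 = 0.8665

Update 2:
  P(E) = 0.7250 × 0.8665 + 0.2607 × 0.1335 = 0.62821250 + 0.03480345 = 0.66301595
  P(H|E) = 0.62821250 / 0.66301595 = 0.9475

Update 3:
  P(E) = 0.7250 × 0.9475 + 0.2607 × 0.0525 = 0.68693750 + 0.01368675 = 0.70062425
  P(H|E) = 0.68693750 / 0.70062425 = 0.9805

Final posterior: 0.9805


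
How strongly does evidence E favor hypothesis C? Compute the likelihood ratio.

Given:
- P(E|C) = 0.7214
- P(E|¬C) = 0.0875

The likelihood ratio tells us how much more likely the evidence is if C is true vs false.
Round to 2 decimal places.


Likelihood Ratio (LR) = P(E|C) / P(E|¬C)

LR = 0.7214 / 0.0875
   = 8.24

The evidence is 8.24 times more likely if C is true than if C is false.
LR > 1, so observing E raises the odds in favor of C.


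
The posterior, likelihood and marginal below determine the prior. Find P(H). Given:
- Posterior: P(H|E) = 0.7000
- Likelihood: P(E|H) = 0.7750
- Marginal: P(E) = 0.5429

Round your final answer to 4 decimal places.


From Bayes' theorem: P(H|E) = P(E|H) × P(H) / P(E)

Rearranging for P(H):
P(H) = P(H|E) × P(E) / P(E|H)
     = 0.7000 × 0.5429 / 0.7750
     = 0.38003000 / 0.7750
     = 0.4904


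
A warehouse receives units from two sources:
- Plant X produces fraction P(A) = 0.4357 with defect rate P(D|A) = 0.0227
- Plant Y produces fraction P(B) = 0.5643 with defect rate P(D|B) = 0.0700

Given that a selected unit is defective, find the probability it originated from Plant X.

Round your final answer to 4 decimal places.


Let A = from Plant X, D = defective

Given:
- P(A) = 0.4357, P(B) = 0.5643
- P(D|A) = 0.0227, P(D|B) = 0.0700

Step 1: Find P(D)
P(D) = P(D|A)P(A) + P(D|B)P(B)
     = 0.0227 × 0.4357 + 0.0700 × 0.5643
     = 0.00989039 + 0.03950100
     = 0.04939139

Step 2: Apply Bayes' theorem
P(A|D) = P(D|A)P(A) / P(D)
       = 0.00989039 / 0.04939139
       = 0.2002


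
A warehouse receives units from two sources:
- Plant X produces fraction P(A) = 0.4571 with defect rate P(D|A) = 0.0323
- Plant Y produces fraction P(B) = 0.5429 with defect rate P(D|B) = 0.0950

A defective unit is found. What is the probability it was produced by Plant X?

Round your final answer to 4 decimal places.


Let A = from Plant X, D = defective

Given:
- P(A) = 0.4571, P(B) = 0.5429
- P(D|A) = 0.0323, P(D|B) = 0.0950

Step 1: Find P(D)
P(D) = P(D|A)P(A) + P(D|B)P(B)
     = 0.0323 × 0.4571 + 0.0950 × 0.5429
     = 0.01476433 + 0.05157550
     = 0.06633983

Step 2: Apply Bayes' theorem
P(A|D) = P(D|A)P(A) / P(D)
       = 0.01476433 / 0.06633983
       = 0.2226


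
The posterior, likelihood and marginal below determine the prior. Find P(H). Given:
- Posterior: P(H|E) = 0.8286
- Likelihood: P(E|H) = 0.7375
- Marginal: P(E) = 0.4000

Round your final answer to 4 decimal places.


From Bayes' theorem: P(H|E) = P(E|H) × P(H) / P(E)

Rearranging for P(H):
P(H) = P(H|E) × P(E) / P(E|H)
     = 0.8286 × 0.4000 / 0.7375
     = 0.33144000 / 0.7375
     = 0.4494


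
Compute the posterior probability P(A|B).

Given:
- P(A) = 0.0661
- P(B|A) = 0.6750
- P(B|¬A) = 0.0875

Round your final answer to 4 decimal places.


Bayes' theorem: P(A|B) = P(B|A) × P(A) / P(B)

Step 1: Calculate P(B) using law of total probability
P(B) = P(B|A)P(A) + P(B|¬A)P(¬A)
     = 0.6750 × 0.0661 + 0.0875 × 0.9339
     = 0.04461750 + 0.08171625
     = 0.12633375

Step 2: Apply Bayes' theorem
P(A|B) = P(B|A) × P(A) / P(B)
       = 0.04461750 / 0.12633375
       = 0.3532


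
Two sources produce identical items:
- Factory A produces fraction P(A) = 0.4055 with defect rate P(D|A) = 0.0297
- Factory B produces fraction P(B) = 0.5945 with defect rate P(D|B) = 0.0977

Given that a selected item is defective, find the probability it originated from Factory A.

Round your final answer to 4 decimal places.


Let A = from Factory A, D = defective

Given:
- P(A) = 0.4055, P(B) = 0.5945
- P(D|A) = 0.0297, P(D|B) = 0.0977

Step 1: Find P(D)
P(D) = P(D|A)P(A) + P(D|B)P(B)
     = 0.0297 × 0.4055 + 0.0977 × 0.5945
     = 0.01204335 + 0.05808265
     = 0.07012600

Step 2: Apply Bayes' theorem
P(A|D) = P(D|A)P(A) / P(D)
       = 0.01204335 / 0.07012600
       = 0.1717


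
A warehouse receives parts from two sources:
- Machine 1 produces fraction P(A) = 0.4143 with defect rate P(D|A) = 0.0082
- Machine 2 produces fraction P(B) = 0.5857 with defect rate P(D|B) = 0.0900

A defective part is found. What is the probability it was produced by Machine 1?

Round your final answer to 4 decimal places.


Let A = from Machine 1, D = defective

Given:
- P(A) = 0.4143, P(B) = 0.5857
- P(D|A) = 0.0082, P(D|B) = 0.0900

Step 1: Find P(D)
P(D) = P(D|A)P(A) + P(D|B)P(B)
     = 0.0082 × 0.4143 + 0.0900 × 0.5857
     = 0.00339726 + 0.05271300
     = 0.05611026

Step 2: Apply Bayes' theorem
P(A|D) = P(D|A)P(A) / P(D)
       = 0.00339726 / 0.05611026
       = 0.0605


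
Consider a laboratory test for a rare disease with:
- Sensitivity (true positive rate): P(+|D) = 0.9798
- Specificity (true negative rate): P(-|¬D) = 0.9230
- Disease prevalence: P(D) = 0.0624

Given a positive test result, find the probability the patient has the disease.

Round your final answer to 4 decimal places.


Let D = has disease, + = positive test

Given:
- P(D) = 0.0624 (prevalence)
- P(+|D) = 0.9798 (sensitivity)
- P(-|¬D) = 0.9230 (specificity)
- P(+|¬D) = 0.0770 (false positive rate = 1 - specificity)

Step 1: Find P(+)
P(+) = P(+|D)P(D) + P(+|¬D)P(¬D)
     = 0.9798 × 0.0624 + 0.0770 × 0.9376
     = 0.06113952 + 0.07219520
     = 0.13333472

Step 2: Apply Bayes' theorem for P(D|+)
P(D|+) = P(+|D)P(D) / P(+)
       = 0.06113952 / 0.13333472
       = 0.4585


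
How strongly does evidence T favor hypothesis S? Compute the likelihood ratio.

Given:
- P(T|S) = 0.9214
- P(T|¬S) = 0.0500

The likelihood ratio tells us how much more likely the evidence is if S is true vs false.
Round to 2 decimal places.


Likelihood Ratio (LR) = P(T|S) / P(T|¬S)

LR = 0.9214 / 0.0500
   = 18.43

The evidence is 18.43 times more likely if S is true than if S is false.
Since LR > 1, the evidence supports S over ¬S.


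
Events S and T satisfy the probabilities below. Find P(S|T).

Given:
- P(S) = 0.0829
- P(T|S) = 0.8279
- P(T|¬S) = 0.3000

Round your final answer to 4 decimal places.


Bayes' theorem: P(S|T) = P(T|S) × P(S) / P(T)

Step 1: Calculate P(T) using law of total probability
P(T) = P(T|S)P(S) + P(T|¬S)P(¬S)
     = 0.8279 × 0.0829 + 0.3000 × 0.9171
     = 0.06863291 + 0.27513000
     = 0.34376291

Step 2: Apply Bayes' theorem
P(S|T) = P(T|S) × P(S) / P(T)
       = 0.06863291 / 0.34376291
       = 0.1997


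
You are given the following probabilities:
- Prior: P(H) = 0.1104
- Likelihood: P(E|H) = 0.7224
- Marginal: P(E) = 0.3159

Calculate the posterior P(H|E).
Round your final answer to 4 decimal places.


Using Bayes' theorem:

P(H|E) = P(E|H) × P(H) / P(E)
       = 0.7224 × 0.1104 / 0.3159
       = 0.07975296 / 0.3159
       = 0.2525

The evidence strengthens our belief in H.
Prior: 0.1104 → Posterior: 0.2525


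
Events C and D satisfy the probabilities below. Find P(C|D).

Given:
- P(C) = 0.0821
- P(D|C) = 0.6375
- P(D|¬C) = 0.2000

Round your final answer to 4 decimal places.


Bayes' theorem: P(C|D) = P(D|C) × P(C) / P(D)

Step 1: Calculate P(D) using law of total probability
P(D) = P(D|C)P(C) + P(D|¬C)P(¬C)
     = 0.6375 × 0.0821 + 0.2000 × 0.9179
     = 0.05233875 + 0.18358000
     = 0.23591875

Step 2: Apply Bayes' theorem
P(C|D) = P(D|C) × P(C) / P(D)
       = 0.05233875 / 0.23591875
       = 0.2219


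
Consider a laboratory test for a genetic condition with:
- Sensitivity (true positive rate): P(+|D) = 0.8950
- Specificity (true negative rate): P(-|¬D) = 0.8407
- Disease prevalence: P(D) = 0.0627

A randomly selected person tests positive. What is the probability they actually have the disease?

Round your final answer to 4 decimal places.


Let D = has disease, + = positive test

Given:
- P(D) = 0.0627 (prevalence)
- P(+|D) = 0.8950 (sensitivity)
- P(-|¬D) = 0.8407 (specificity)
- P(+|¬D) = 0.1593 (false positive rate = 1 - specificity)

Step 1: Find P(+)
P(+) = P(+|D)P(D) + P(+|¬D)P(¬D)
     = 0.8950 × 0.0627 + 0.1593 × 0.9373
     = 0.05611650 + 0.14931189
     = 0.20542839

Step 2: Apply Bayes' theorem for P(D|+)
P(D|+) = P(+|D)P(D) / P(+)
       = 0.05611650 / 0.20542839
       = 0.2732


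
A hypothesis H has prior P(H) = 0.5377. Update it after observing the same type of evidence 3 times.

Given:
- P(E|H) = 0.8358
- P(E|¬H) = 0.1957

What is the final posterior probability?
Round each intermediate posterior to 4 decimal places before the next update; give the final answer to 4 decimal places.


Sequential Bayesian updating:

Initial prior: P(H) = 0.5377

Update 1:
  P(E) = 0.8358 × 0.5377 + 0.1957 × 0.4623 = 0.44940966 + 0.09047211 = 0.53988177
  P(H|E) = 0.44940966 / 0.53988177 = 0.8324

Update 2:
  P(E) = 0.8358 × 0.8324 + 0.1957 × 0.1676 = 0.69571992 + 0.03279932 = 0.72851924
  P(H|E) = 0.69571992 / 0.72851924 = 0.9550

Update 3:
  P(E) = 0.8358 × 0.9550 + 0.1957 × 0.0450 = 0.79818900 + 0.00880650 = 0.80699550
  P(H|E) = 0.79818900 / 0.80699550 = 0.9891

Final posterior: 0.9891


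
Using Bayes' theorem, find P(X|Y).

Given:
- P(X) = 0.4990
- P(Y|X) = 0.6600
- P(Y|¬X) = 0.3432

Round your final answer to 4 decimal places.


Bayes' theorem: P(X|Y) = P(Y|X) × P(X) / P(Y)

Step 1: Calculate P(Y) using law of total probability
P(Y) = P(Y|X)P(X) + P(Y|¬X)P(¬X)
     = 0.6600 × 0.4990 + 0.3432 × 0.5010
     = 0.32934000 + 0.17194320
     = 0.50128320

Step 2: Apply Bayes' theorem
P(X|Y) = P(Y|X) × P(X) / P(Y)
       = 0.32934000 / 0.50128320
       = 0.6570


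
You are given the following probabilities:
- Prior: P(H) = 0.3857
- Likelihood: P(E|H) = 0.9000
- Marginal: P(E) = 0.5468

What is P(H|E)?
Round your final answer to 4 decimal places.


Using Bayes' theorem:

P(H|E) = P(E|H) × P(H) / P(E)
       = 0.9000 × 0.3857 / 0.5468
       = 0.34713000 / 0.5468
       = 0.6348

The evidence strengthens our belief in H.
Prior: 0.3857 → Posterior: 0.6348


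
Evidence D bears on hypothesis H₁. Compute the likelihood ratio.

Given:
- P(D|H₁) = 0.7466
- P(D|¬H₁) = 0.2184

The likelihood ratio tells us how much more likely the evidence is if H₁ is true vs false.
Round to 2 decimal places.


Likelihood Ratio (LR) = P(D|H₁) / P(D|¬H₁)

LR = 0.7466 / 0.2184
   = 3.42

The evidence is 3.42 times more likely if H₁ is true than if H₁ is false.
Because LR exceeds 1, D is evidence for H₁.


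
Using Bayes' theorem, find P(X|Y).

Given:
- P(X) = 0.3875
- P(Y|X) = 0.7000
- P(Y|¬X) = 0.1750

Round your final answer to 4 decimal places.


Bayes' theorem: P(X|Y) = P(Y|X) × P(X) / P(Y)

Step 1: Calculate P(Y) using law of total probability
P(Y) = P(Y|X)P(X) + P(Y|¬X)P(¬X)
     = 0.7000 × 0.3875 + 0.1750 × 0.6125
     = 0.27125000 + 0.10718750
     = 0.37843750

Step 2: Apply Bayes' theorem
P(X|Y) = P(Y|X) × P(X) / P(Y)
       = 0.27125000 / 0.37843750
       = 0.7168


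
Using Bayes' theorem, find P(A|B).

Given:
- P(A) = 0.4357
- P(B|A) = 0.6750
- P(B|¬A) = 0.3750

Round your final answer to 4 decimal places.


Bayes' theorem: P(A|B) = P(B|A) × P(A) / P(B)

Step 1: Calculate P(B) using law of total probability
P(B) = P(B|A)P(A) + P(B|¬A)P(¬A)
     = 0.6750 × 0.4357 + 0.3750 × 0.5643
     = 0.29409750 + 0.21161250
     = 0.50571000

Step 2: Apply Bayes' theorem
P(A|B) = P(B|A) × P(A) / P(B)
       = 0.29409750 / 0.50571000
       = 0.5816
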